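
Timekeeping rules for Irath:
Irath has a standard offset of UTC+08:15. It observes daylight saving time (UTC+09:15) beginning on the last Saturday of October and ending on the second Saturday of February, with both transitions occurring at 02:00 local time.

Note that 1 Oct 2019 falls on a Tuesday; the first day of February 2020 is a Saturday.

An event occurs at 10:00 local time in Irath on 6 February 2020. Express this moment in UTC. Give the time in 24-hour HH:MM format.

1 October 2019 is a Tuesday, so Saturdays fall on 5, 12, 19, 26; the last is October 26.
1 February 2020 is a Saturday, so the first Saturday is February 1 and the second is February 8.
Daylight saving runs 26 October 2019 – 8 February 2020; 6 February 2020 is inside that window, so Irath is at UTC+09:15.
10:00 local − 9h15m = 00:45 UTC.

00:45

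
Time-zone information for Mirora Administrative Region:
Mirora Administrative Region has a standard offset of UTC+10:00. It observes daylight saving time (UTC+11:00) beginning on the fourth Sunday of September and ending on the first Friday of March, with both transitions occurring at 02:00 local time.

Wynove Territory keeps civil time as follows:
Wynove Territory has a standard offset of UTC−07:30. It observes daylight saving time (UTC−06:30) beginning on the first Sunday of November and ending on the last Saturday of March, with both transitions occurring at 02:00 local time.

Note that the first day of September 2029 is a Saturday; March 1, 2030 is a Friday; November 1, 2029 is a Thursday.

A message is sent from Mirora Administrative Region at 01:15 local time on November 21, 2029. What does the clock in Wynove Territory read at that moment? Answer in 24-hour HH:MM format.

07:45

1 September 2029 is a Saturday, so the first Sunday is September 2 and the fourth is September 23.
1 March 2030 is a Friday, so the first Friday is March 1.
November 21, 2029 lies within the daylight-saving period (23 September 2029 – 1 March 2030), so Mirora Administrative Region is on daylight time, UTC+11:00.
01:15 Mirora Administrative Region − 11h = 14:15 UTC (rolling into the previous day, 20 November 2029).
1 November 2029 is a Thursday, so the first Sunday is November 4.
1 March 2030 is a Friday, so Saturdays fall on 2, 9, 16, 23, 30; the last is March 30.
At the standard offset (UTC−07:30), 14:15 UTC − 7h30m = 06:45 Wynove Territory standard time.
The standard-time date in Wynove Territory, November 20, 2029, lies within the daylight-saving period (4 November 2029 – 30 March 2030), so Wynove Territory is on daylight time, UTC−06:30.
14:15 UTC − 6h30m = 07:45 Wynove Territory.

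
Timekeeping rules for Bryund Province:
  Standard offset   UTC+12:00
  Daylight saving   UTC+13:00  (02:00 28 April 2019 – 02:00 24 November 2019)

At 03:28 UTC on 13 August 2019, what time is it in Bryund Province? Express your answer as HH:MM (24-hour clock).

At the standard offset (UTC+12:00), 03:28 UTC + 12h = 15:28 Bryund Province standard time.
Daylight saving runs 28 April – 24 November; the standard-time date in Bryund Province, 13 August 2019, is inside that window, so Bryund Province is at UTC+13:00.
03:28 UTC + 13h = 16:28 local.

16:28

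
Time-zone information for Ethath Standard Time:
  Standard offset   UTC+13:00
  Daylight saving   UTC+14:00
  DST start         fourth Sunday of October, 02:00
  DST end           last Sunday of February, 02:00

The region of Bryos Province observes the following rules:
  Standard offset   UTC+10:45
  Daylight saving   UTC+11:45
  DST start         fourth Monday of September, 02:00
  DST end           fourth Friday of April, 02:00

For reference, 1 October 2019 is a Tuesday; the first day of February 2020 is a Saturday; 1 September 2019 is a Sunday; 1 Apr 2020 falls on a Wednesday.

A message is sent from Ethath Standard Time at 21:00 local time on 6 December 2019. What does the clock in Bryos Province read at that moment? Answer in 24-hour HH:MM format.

1 October 2019 is a Tuesday, so the first Sunday is October 6 and the fourth is October 27.
1 February 2020 is a Saturday, so Sundays fall on 2, 9, 16, 23; the last is February 23.
6 December 2019 lies within the daylight-saving period (27 October 2019 – 23 February 2020), so Ethath Standard Time is on daylight time, UTC+14:00.
21:00 Ethath Standard Time − 14h = 07:00 UTC.
1 September 2019 is a Sunday, so the first Monday is September 2 and the fourth is September 23.
1 April 2020 is a Wednesday, so the first Friday is April 3 and the fourth is April 24.
At the standard offset (UTC+10:45), 07:00 UTC + 10h45m = 17:45 Bryos Province standard time.
The standard-time date in Bryos Province, 6 December 2019, lies within the daylight-saving period (23 September 2019 – 24 April 2020), so Bryos Province is on daylight time, UTC+11:45.
07:00 UTC + 11h45m = 18:45 Bryos Province.

18:45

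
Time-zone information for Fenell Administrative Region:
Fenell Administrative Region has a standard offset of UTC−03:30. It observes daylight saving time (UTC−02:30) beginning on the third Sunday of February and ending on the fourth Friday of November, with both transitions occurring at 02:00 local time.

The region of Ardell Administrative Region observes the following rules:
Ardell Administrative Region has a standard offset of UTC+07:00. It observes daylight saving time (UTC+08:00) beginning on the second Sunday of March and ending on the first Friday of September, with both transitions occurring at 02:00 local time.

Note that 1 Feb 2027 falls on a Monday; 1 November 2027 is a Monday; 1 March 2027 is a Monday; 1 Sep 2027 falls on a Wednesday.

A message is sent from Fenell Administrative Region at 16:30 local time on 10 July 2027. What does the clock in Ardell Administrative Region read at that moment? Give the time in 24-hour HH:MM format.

1 February 2027 is a Monday, so the first Sunday is February 7 and the third is February 21.
1 November 2027 is a Monday, so the first Friday is November 5 and the fourth is November 26.
10 July 2027 falls between 21 February and 26 November, so daylight saving is in effect and Fenell Administrative Region is at UTC−02:30.
16:30 Fenell Administrative Region + 2h30m = 19:00 UTC.
1 March 2027 is a Monday, so the first Sunday is March 7 and the second is March 14.
1 September 2027 is a Wednesday, so the first Friday is September 3.
At the standard offset (UTC+07:00), 19:00 UTC + 7h = 02:00 Ardell Administrative Region standard time (rolling into the next day, 11 July 2027).
The standard-time date in Ardell Administrative Region, 11 July 2027, lies within the daylight-saving period (14 March – 3 September), so Ardell Administrative Region is on daylight time, UTC+08:00.
19:00 UTC + 8h = 03:00 Ardell Administrative Region (rolling into the next day, 11 July 2027).

03:00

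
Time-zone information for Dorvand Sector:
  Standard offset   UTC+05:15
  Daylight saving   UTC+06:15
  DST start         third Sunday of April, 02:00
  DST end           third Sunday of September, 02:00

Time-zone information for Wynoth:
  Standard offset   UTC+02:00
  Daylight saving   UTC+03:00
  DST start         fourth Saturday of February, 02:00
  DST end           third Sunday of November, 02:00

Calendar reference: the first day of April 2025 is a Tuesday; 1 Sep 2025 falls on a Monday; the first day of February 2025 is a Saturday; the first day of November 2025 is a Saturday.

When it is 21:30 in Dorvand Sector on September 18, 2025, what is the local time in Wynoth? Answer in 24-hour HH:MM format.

1 April 2025 is a Tuesday, so the first Sunday is April 6 and the third is April 20.
1 September 2025 is a Monday, so the first Sunday is September 7 and the third is September 21.
September 18, 2025 lies within the daylight-saving period (20 April – 21 September), so Dorvand Sector is on daylight time, UTC+06:15.
21:30 Dorvand Sector − 6h15m = 15:15 UTC.
1 February 2025 is a Saturday, so the first Saturday is February 1 and the fourth is February 22.
1 November 2025 is a Saturday, so the first Sunday is November 2 and the third is November 16.
At the standard offset (UTC+02:00), 15:15 UTC + 2h = 17:15 Wynoth standard time.
The standard-time date in Wynoth, September 18, 2025, lies within the daylight-saving period (22 February – 16 November), so Wynoth is on daylight time, UTC+03:00.
15:15 UTC + 3h = 18:15 Wynoth.

18:15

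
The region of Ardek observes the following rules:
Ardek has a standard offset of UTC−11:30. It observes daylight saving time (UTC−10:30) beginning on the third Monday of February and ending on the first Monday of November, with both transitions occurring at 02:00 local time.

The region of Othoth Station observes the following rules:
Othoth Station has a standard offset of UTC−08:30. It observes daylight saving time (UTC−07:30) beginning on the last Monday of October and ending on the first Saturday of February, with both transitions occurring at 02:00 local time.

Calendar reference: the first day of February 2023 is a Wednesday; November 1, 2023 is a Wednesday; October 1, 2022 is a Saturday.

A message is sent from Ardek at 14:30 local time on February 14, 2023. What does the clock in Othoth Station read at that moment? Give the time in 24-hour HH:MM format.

17:30

1 February 2023 is a Wednesday, so the first Monday is February 6 and the third is February 20.
1 November 2023 is a Wednesday, so the first Monday is November 6.
February 14, 2023 does not fall between 20 February and 6 November, so daylight saving is not in effect and Ardek is at UTC−11:30.
14:30 Ardek + 11h30m = 02:00 UTC (rolling into the next day, 15 February 2023).
1 October 2022 is a Saturday, so Mondays fall on 3, 10, 17, 24, 31; the last is October 31.
1 February 2023 is a Wednesday, so the first Saturday is February 4.
At the standard offset (UTC−08:30), 02:00 UTC − 8h30m = 17:30 Othoth Station standard time (rolling into the previous day, 14 February 2023).
Daylight saving runs 31 October 2022 – 4 February 2023; the standard-time date in Othoth Station, February 14, 2023, is outside that window, so Othoth Station is on standard time at UTC−08:30.
02:00 UTC − 8h30m = 17:30 Othoth Station (rolling into the previous day, 14 February 2023).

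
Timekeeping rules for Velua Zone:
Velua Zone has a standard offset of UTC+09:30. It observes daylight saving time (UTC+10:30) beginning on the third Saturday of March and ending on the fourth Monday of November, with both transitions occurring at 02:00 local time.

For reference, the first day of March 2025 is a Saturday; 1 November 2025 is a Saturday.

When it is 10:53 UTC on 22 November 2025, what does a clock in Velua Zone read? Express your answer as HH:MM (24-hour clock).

1 March 2025 is a Saturday, so the first Saturday is March 1 and the third is March 15.
1 November 2025 is a Saturday, so the first Monday is November 3 and the fourth is November 24.
At the standard offset (UTC+09:30), 10:53 UTC + 9h30m = 20:23 Velua Zone standard time.
The standard-time date in Velua Zone, 22 November 2025, lies within the daylight-saving period (15 March – 24 November), so Velua Zone is on daylight time, UTC+10:30.
10:53 UTC + 10h30m = 21:23 local.

21:23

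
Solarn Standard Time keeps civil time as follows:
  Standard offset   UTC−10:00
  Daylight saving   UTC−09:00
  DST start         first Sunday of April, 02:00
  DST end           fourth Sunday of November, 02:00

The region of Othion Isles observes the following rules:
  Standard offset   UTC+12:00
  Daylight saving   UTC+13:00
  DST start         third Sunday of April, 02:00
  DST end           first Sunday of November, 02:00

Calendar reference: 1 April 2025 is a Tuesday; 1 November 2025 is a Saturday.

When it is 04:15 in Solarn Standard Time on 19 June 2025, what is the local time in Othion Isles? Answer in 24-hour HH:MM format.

02:15

1 April 2025 is a Tuesday, so the first Sunday is April 6.
1 November 2025 is a Saturday, so the first Sunday is November 2 and the fourth is November 23.
19 June 2025 lies within the daylight-saving period (6 April – 23 November), so Solarn Standard Time is on daylight time, UTC−09:00.
04:15 Solarn Standard Time + 9h = 13:15 UTC.
1 April 2025 is a Tuesday, so the first Sunday is April 6 and the third is April 20.
1 November 2025 is a Saturday, so the first Sunday is November 2.
At the standard offset (UTC+12:00), 13:15 UTC + 12h = 01:15 Othion Isles standard time (rolling into the next day, 20 June 2025).
The standard-time date in Othion Isles, 20 June 2025, falls between 20 April and 2 November, so daylight saving is in effect and Othion Isles is at UTC+13:00.
13:15 UTC + 13h = 02:15 Othion Isles (rolling into the next day, 20 June 2025).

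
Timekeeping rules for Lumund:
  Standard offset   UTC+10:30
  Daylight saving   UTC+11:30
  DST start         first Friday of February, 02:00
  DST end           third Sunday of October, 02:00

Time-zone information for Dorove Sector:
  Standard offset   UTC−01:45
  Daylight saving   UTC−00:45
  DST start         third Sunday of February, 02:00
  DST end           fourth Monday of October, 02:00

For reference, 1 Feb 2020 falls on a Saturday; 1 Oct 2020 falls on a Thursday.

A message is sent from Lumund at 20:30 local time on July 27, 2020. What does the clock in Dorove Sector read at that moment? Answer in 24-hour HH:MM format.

08:15

1 February 2020 is a Saturday, so the first Friday is February 7.
1 October 2020 is a Thursday, so the first Sunday is October 4 and the third is October 18.
Daylight saving runs 7 February – 18 October; July 27, 2020 is inside that window, so Lumund is at UTC+11:30.
20:30 Lumund − 11h30m = 09:00 UTC.
1 February 2020 is a Saturday, so the first Sunday is February 2 and the third is February 16.
1 October 2020 is a Thursday, so the first Monday is October 5 and the fourth is October 26.
At the standard offset (UTC−01:45), 09:00 UTC − 1h45m = 07:15 Dorove Sector standard time.
The standard-time date in Dorove Sector, July 27, 2020, lies within the daylight-saving period (16 February – 26 October), so Dorove Sector is on daylight time, UTC−00:45.
09:00 UTC − 0h45m = 08:15 Dorove Sector.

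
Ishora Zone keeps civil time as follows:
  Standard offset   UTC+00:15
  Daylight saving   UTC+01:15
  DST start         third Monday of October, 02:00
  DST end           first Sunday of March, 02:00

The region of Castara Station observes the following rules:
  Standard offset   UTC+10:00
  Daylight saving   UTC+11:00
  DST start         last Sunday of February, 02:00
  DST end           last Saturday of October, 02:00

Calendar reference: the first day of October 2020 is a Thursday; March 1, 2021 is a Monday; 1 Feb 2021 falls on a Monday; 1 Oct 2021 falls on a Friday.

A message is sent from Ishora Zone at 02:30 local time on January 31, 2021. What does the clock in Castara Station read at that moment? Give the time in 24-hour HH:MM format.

11:15

1 October 2020 is a Thursday, so the first Monday is October 5 and the third is October 19.
1 March 2021 is a Monday, so the first Sunday is March 7.
January 31, 2021 lies within the daylight-saving period (19 October 2020 – 7 March 2021), so Ishora Zone is on daylight time, UTC+01:15.
02:30 Ishora Zone − 1h15m = 01:15 UTC.
1 February 2021 is a Monday, so Sundays fall on 7, 14, 21, 28; the last is February 28.
1 October 2021 is a Friday, so Saturdays fall on 2, 9, 16, 23, 30; the last is October 30.
At the standard offset (UTC+10:00), 01:15 UTC + 10h = 11:15 Castara Station standard time.
Daylight saving runs 28 February – 30 October; the standard-time date in Castara Station, January 31, 2021, is outside that window, so Castara Station is on standard time at UTC+10:00.
01:15 UTC + 10h = 11:15 Castara Station.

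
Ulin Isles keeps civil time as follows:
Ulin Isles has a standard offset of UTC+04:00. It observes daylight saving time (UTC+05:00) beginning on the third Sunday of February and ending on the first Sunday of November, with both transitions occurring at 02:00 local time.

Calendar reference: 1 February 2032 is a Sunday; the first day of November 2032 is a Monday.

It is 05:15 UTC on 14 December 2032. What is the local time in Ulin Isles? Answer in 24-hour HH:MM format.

1 February 2032 is a Sunday, so the first Sunday is February 1 and the third is February 15.
1 November 2032 is a Monday, so the first Sunday is November 7.
At the standard offset (UTC+04:00), 05:15 UTC + 4h = 09:15 Ulin Isles standard time.
The standard-time date in Ulin Isles, 14 December 2032, does not fall between 15 February and 7 November, so daylight saving is not in effect and Ulin Isles is at UTC+04:00.
05:15 UTC + 4h = 09:15 local.

09:15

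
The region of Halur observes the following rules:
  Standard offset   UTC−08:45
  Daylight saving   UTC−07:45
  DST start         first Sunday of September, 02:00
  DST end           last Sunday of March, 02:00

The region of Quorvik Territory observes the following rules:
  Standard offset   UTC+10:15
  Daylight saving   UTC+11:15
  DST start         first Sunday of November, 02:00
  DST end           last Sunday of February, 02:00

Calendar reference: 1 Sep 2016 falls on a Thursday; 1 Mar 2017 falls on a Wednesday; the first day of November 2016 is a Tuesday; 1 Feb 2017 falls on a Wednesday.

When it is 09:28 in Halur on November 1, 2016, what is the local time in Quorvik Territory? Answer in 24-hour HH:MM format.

1 September 2016 is a Thursday, so the first Sunday is September 4.
1 March 2017 is a Wednesday, so Sundays fall on 5, 12, 19, 26; the last is March 26.
November 1, 2016 falls between 4 September 2016 and 26 March 2017, so daylight saving is in effect and Halur is at UTC−07:45.
09:28 Halur + 7h45m = 17:13 UTC.
1 November 2016 is a Tuesday, so the first Sunday is November 6.
1 February 2017 is a Wednesday, so Sundays fall on 5, 12, 19, 26; the last is February 26.
At the standard offset (UTC+10:15), 17:13 UTC + 10h15m = 03:28 Quorvik Territory standard time (rolling into the next day, 2 November 2016).
The standard-time date in Quorvik Territory, November 2, 2016, is outside the daylight-saving period (6 November 2016 – 26 February 2017), so Quorvik Territory is on standard time, UTC+10:15.
17:13 UTC + 10h15m = 03:28 Quorvik Territory (rolling into the next day, 2 November 2016).

03:28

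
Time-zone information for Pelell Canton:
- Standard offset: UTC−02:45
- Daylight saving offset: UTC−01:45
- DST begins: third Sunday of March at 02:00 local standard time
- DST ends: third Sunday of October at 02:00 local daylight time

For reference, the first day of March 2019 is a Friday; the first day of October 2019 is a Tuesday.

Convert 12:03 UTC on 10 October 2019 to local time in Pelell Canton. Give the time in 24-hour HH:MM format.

1 March 2019 is a Friday, so the first Sunday is March 3 and the third is March 17.
1 October 2019 is a Tuesday, so the first Sunday is October 6 and the third is October 20.
At the standard offset (UTC−02:45), 12:03 UTC − 2h45m = 09:18 Pelell Canton standard time.
The standard-time date in Pelell Canton, 10 October 2019, falls between 17 March and 20 October, so daylight saving is in effect and Pelell Canton is at UTC−01:45.
12:03 UTC − 1h45m = 10:18 local.

10:18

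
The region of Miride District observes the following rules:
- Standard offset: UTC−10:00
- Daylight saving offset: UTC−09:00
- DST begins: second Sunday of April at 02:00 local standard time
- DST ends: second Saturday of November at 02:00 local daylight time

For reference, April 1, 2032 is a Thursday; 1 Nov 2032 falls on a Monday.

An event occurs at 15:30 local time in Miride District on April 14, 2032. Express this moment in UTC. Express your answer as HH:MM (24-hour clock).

00:30

1 April 2032 is a Thursday, so the first Sunday is April 4 and the second is April 11.
1 November 2032 is a Monday, so the first Saturday is November 6 and the second is November 13.
April 14, 2032 lies within the daylight-saving period (11 April – 13 November), so Miride District is on daylight time, UTC−09:00.
15:30 local + 9h = 00:30 UTC (rolling into the next day, 15 April 2032).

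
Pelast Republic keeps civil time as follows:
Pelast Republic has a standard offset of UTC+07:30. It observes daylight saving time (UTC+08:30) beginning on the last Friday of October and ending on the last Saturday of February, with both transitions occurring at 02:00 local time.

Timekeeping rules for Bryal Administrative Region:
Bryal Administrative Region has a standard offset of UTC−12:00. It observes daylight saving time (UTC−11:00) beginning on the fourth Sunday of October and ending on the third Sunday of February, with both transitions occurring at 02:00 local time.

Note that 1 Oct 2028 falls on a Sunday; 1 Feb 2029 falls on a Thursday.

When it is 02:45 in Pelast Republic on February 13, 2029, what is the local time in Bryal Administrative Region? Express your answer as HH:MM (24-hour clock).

07:15

1 October 2028 is a Sunday, so Fridays fall on 6, 13, 20, 27; the last is October 27.
1 February 2029 is a Thursday, so Saturdays fall on 3, 10, 17, 24; the last is February 24.
February 13, 2029 falls between 27 October 2028 and 24 February 2029, so daylight saving is in effect and Pelast Republic is at UTC+08:30.
02:45 Pelast Republic − 8h30m = 18:15 UTC (rolling into the previous day, 12 February 2029).
1 October 2028 is a Sunday, so the first Sunday is October 1 and the fourth is October 22.
1 February 2029 is a Thursday, so the first Sunday is February 4 and the third is February 18.
At the standard offset (UTC−12:00), 18:15 UTC − 12h = 06:15 Bryal Administrative Region standard time.
Daylight saving runs 22 October 2028 – 18 February 2029; the standard-time date in Bryal Administrative Region, February 12, 2029, is inside that window, so Bryal Administrative Region is at UTC−11:00.
18:15 UTC − 11h = 07:15 Bryal Administrative Region.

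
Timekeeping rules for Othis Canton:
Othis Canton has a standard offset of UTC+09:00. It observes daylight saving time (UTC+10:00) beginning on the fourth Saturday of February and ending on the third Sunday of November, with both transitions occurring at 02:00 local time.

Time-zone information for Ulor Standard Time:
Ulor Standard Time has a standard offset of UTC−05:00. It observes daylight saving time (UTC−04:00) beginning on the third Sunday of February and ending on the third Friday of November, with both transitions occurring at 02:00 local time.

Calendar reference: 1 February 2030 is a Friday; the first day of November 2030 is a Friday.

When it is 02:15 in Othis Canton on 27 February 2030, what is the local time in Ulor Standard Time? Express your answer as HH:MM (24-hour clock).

12:15

1 February 2030 is a Friday, so the first Saturday is February 2 and the fourth is February 23.
1 November 2030 is a Friday, so the first Sunday is November 3 and the third is November 17.
Daylight saving runs 23 February – 17 November; 27 February 2030 is inside that window, so Othis Canton is at UTC+10:00.
02:15 Othis Canton − 10h = 16:15 UTC (rolling into the previous day, 26 February 2030).
1 February 2030 is a Friday, so the first Sunday is February 3 and the third is February 17.
1 November 2030 is a Friday, so the first Friday is November 1 and the third is November 15.
At the standard offset (UTC−05:00), 16:15 UTC − 5h = 11:15 Ulor Standard Time standard time.
The standard-time date in Ulor Standard Time, 26 February 2030, falls between 17 February and 15 November, so daylight saving is in effect and Ulor Standard Time is at UTC−04:00.
16:15 UTC − 4h = 12:15 Ulor Standard Time.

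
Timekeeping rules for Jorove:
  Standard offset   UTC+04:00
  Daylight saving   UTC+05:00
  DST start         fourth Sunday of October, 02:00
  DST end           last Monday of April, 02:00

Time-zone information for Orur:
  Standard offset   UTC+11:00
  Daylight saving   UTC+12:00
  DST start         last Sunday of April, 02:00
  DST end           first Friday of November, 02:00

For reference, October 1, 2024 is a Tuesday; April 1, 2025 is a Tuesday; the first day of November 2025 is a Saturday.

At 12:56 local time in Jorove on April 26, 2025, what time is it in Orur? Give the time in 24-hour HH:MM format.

18:56

1 October 2024 is a Tuesday, so the first Sunday is October 6 and the fourth is October 27.
1 April 2025 is a Tuesday, so Mondays fall on 7, 14, 21, 28; the last is April 28.
April 26, 2025 falls between 27 October 2024 and 28 April 2025, so daylight saving is in effect and Jorove is at UTC+05:00.
12:56 Jorove − 5h = 07:56 UTC.
1 April 2025 is a Tuesday, so Sundays fall on 6, 13, 20, 27; the last is April 27.
1 November 2025 is a Saturday, so the first Friday is November 7.
At the standard offset (UTC+11:00), 07:56 UTC + 11h = 18:56 Orur standard time.
Daylight saving runs 27 April – 7 November; the standard-time date in Orur, April 26, 2025, is outside that window, so Orur is on standard time at UTC+11:00.
07:56 UTC + 11h = 18:56 Orur.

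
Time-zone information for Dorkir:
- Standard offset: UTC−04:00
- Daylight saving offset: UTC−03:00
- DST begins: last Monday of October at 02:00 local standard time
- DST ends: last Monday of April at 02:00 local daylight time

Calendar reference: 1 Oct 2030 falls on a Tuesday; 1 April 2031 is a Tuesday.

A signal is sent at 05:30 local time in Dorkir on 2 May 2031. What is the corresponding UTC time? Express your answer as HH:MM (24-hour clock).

1 October 2030 is a Tuesday, so Mondays fall on 7, 14, 21, 28; the last is October 28.
1 April 2031 is a Tuesday, so Mondays fall on 7, 14, 21, 28; the last is April 28.
Daylight saving runs 28 October 2030 – 28 April 2031; 2 May 2031 is outside that window, so Dorkir is on standard time at UTC−04:00.
05:30 local + 4h = 09:30 UTC.

09:30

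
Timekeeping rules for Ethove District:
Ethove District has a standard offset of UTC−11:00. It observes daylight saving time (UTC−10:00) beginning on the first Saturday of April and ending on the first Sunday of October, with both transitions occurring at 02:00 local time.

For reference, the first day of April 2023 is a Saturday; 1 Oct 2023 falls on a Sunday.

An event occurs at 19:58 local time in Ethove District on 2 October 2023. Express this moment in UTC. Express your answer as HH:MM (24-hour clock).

06:58

1 April 2023 is a Saturday, so the first Saturday is April 1.
1 October 2023 is a Sunday, so the first Sunday is October 1.
2 October 2023 does not fall between 1 April and 1 October, so daylight saving is not in effect and Ethove District is at UTC−11:00.
19:58 local + 11h = 06:58 UTC (rolling into the next day, 3 October 2023).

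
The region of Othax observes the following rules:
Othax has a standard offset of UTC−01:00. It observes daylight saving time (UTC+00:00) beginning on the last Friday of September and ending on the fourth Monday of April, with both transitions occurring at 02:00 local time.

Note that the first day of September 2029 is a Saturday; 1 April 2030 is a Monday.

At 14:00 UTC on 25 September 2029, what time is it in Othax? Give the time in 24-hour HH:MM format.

13:00

1 September 2029 is a Saturday, so Fridays fall on 7, 14, 21, 28; the last is September 28.
1 April 2030 is a Monday, so the first Monday is April 1 and the fourth is April 22.
At the standard offset (UTC−01:00), 14:00 UTC − 1h = 13:00 Othax standard time.
The standard-time date in Othax, 25 September 2029, is outside the daylight-saving period (28 September 2029 – 22 April 2030), so Othax is on standard time, UTC−01:00.
14:00 UTC − 1h = 13:00 local.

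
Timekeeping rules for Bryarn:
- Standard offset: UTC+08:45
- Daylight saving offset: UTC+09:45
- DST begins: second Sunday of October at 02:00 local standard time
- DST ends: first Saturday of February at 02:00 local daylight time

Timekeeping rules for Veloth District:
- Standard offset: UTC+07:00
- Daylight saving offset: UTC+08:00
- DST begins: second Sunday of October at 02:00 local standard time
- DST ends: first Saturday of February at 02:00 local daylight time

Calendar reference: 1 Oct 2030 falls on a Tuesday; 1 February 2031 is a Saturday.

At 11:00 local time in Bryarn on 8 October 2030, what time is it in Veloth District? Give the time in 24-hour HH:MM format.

09:15

1 October 2030 is a Tuesday, so the first Sunday is October 6 and the second is October 13.
1 February 2031 is a Saturday, so the first Saturday is February 1.
Daylight saving runs 13 October 2030 – 1 February 2031; 8 October 2030 is outside that window, so Bryarn is on standard time at UTC+08:45.
11:00 Bryarn − 8h45m = 02:15 UTC.
1 October 2030 is a Tuesday, so the first Sunday is October 6 and the second is October 13.
1 February 2031 is a Saturday, so the first Saturday is February 1.
At the standard offset (UTC+07:00), 02:15 UTC + 7h = 09:15 Veloth District standard time.
The standard-time date in Veloth District, 8 October 2030, is outside the daylight-saving period (13 October 2030 – 1 February 2031), so Veloth District is on standard time, UTC+07:00.
02:15 UTC + 7h = 09:15 Veloth District.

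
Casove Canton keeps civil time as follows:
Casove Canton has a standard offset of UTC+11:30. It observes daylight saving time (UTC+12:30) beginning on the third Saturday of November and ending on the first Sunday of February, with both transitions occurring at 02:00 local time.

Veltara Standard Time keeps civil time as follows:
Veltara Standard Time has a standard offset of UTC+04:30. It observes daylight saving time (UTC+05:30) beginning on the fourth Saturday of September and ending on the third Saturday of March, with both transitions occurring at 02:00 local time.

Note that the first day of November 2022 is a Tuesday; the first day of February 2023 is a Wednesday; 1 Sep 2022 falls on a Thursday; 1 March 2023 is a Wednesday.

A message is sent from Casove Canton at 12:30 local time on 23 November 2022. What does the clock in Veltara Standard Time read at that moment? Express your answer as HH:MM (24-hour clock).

05:30

1 November 2022 is a Tuesday, so the first Saturday is November 5 and the third is November 19.
1 February 2023 is a Wednesday, so the first Sunday is February 5.
Daylight saving runs 19 November 2022 – 5 February 2023; 23 November 2022 is inside that window, so Casove Canton is at UTC+12:30.
12:30 Casove Canton − 12h30m = 00:00 UTC.
1 September 2022 is a Thursday, so the first Saturday is September 3 and the fourth is September 24.
1 March 2023 is a Wednesday, so the first Saturday is March 4 and the third is March 18.
At the standard offset (UTC+04:30), 00:00 UTC + 4h30m = 04:30 Veltara Standard Time standard time.
The standard-time date in Veltara Standard Time, 23 November 2022, lies within the daylight-saving period (24 September 2022 – 18 March 2023), so Veltara Standard Time is on daylight time, UTC+05:30.
00:00 UTC + 5h30m = 05:30 Veltara Standard Time.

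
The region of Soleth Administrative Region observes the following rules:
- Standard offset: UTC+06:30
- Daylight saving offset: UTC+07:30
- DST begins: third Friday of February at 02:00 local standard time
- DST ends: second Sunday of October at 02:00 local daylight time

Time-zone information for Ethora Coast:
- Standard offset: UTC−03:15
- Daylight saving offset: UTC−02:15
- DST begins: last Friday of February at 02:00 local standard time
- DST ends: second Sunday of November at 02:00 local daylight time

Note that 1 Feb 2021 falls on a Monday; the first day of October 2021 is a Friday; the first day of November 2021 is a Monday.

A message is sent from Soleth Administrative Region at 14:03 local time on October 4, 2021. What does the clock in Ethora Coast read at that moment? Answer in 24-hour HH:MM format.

1 February 2021 is a Monday, so the first Friday is February 5 and the third is February 19.
1 October 2021 is a Friday, so the first Sunday is October 3 and the second is October 10.
October 4, 2021 lies within the daylight-saving period (19 February – 10 October), so Soleth Administrative Region is on daylight time, UTC+07:30.
14:03 Soleth Administrative Region − 7h30m = 06:33 UTC.
1 February 2021 is a Monday, so Fridays fall on 5, 12, 19, 26; the last is February 26.
1 November 2021 is a Monday, so the first Sunday is November 7 and the second is November 14.
At the standard offset (UTC−03:15), 06:33 UTC − 3h15m = 03:18 Ethora Coast standard time.
The standard-time date in Ethora Coast, October 4, 2021, falls between 26 February and 14 November, so daylight saving is in effect and Ethora Coast is at UTC−02:15.
06:33 UTC − 2h15m = 04:18 Ethora Coast.

04:18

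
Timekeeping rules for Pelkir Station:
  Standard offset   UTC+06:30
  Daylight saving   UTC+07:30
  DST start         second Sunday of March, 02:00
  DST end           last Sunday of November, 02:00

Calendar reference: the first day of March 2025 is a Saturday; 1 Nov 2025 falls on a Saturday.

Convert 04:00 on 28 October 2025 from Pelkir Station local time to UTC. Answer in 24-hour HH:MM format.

1 March 2025 is a Saturday, so the first Sunday is March 2 and the second is March 9.
1 November 2025 is a Saturday, so Sundays fall on 2, 9, 16, 23, 30; the last is November 30.
Daylight saving runs 9 March – 30 November; 28 October 2025 is inside that window, so Pelkir Station is at UTC+07:30.
04:00 local − 7h30m = 20:30 UTC (rolling into the previous day, 27 October 2025).

20:30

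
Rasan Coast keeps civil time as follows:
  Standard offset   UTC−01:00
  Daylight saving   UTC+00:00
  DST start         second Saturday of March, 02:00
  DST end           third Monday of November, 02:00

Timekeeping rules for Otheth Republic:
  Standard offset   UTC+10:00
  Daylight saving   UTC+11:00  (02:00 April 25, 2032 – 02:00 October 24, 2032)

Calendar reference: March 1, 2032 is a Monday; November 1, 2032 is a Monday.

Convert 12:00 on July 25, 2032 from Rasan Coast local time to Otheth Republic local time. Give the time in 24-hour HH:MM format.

23:00

1 March 2032 is a Monday, so the first Saturday is March 6 and the second is March 13.
1 November 2032 is a Monday, so the first Monday is November 1 and the third is November 15.
Daylight saving runs 13 March – 15 November; July 25, 2032 is inside that window, so Rasan Coast is at UTC+00:00.
12:00 Rasan Coast − 0h = 12:00 UTC.
At the standard offset (UTC+10:00), 12:00 UTC + 10h = 22:00 Otheth Republic standard time.
Daylight saving runs 25 April – 24 October; the standard-time date in Otheth Republic, July 25, 2032, is inside that window, so Otheth Republic is at UTC+11:00.
12:00 UTC + 11h = 23:00 Otheth Republic.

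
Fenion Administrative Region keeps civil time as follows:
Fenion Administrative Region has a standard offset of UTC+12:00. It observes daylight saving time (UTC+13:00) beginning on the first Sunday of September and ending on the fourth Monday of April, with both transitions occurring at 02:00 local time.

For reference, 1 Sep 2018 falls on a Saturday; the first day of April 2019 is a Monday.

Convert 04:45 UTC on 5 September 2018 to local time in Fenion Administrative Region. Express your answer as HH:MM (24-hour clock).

17:45

1 September 2018 is a Saturday, so the first Sunday is September 2.
1 April 2019 is a Monday, so the first Monday is April 1 and the fourth is April 22.
At the standard offset (UTC+12:00), 04:45 UTC + 12h = 16:45 Fenion Administrative Region standard time.
Daylight saving runs 2 September 2018 – 22 April 2019; the standard-time date in Fenion Administrative Region, 5 September 2018, is inside that window, so Fenion Administrative Region is at UTC+13:00.
04:45 UTC + 13h = 17:45 local.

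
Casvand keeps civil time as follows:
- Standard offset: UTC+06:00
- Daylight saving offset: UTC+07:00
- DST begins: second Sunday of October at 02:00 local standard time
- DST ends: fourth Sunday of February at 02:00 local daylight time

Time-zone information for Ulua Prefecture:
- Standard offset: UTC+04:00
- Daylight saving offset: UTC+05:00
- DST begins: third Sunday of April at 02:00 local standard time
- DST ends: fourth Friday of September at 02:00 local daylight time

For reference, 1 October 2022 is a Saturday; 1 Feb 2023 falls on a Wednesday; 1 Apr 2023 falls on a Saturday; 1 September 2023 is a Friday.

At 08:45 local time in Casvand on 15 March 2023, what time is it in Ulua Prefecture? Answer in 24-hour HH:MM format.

1 October 2022 is a Saturday, so the first Sunday is October 2 and the second is October 9.
1 February 2023 is a Wednesday, so the first Sunday is February 5 and the fourth is February 26.
15 March 2023 does not fall between 9 October 2022 and 26 February 2023, so daylight saving is not in effect and Casvand is at UTC+06:00.
08:45 Casvand − 6h = 02:45 UTC.
1 April 2023 is a Saturday, so the first Sunday is April 2 and the third is April 16.
1 September 2023 is a Friday, so the first Friday is September 1 and the fourth is September 22.
At the standard offset (UTC+04:00), 02:45 UTC + 4h = 06:45 Ulua Prefecture standard time.
The standard-time date in Ulua Prefecture, 15 March 2023, is outside the daylight-saving period (16 April – 22 September), so Ulua Prefecture is on standard time, UTC+04:00.
02:45 UTC + 4h = 06:45 Ulua Prefecture.

06:45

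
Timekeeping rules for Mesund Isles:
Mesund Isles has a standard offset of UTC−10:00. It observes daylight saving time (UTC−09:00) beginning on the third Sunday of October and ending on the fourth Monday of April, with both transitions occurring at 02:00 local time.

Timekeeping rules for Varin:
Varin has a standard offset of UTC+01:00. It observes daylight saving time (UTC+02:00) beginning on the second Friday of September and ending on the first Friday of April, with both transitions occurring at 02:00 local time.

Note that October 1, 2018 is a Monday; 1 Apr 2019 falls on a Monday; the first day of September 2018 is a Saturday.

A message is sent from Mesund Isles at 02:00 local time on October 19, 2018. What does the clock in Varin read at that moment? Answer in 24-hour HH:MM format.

14:00

1 October 2018 is a Monday, so the first Sunday is October 7 and the third is October 21.
1 April 2019 is a Monday, so the first Monday is April 1 and the fourth is April 22.
Daylight saving runs 21 October 2018 – 22 April 2019; October 19, 2018 is outside that window, so Mesund Isles is on standard time at UTC−10:00.
02:00 Mesund Isles + 10h = 12:00 UTC.
1 September 2018 is a Saturday, so the first Friday is September 7 and the second is September 14.
1 April 2019 is a Monday, so the first Friday is April 5.
At the standard offset (UTC+01:00), 12:00 UTC + 1h = 13:00 Varin standard time.
Daylight saving runs 14 September 2018 – 5 April 2019; the standard-time date in Varin, October 19, 2018, is inside that window, so Varin is at UTC+02:00.
12:00 UTC + 2h = 14:00 Varin.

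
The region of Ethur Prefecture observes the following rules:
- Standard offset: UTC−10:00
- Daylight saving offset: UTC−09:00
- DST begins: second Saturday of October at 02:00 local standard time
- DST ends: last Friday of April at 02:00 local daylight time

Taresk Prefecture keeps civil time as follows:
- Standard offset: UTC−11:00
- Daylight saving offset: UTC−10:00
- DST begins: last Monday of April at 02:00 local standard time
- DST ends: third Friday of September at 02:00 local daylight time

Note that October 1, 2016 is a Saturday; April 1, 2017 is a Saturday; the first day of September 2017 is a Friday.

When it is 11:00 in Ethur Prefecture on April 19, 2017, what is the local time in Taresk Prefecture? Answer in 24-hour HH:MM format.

09:00

1 October 2016 is a Saturday, so the first Saturday is October 1 and the second is October 8.
1 April 2017 is a Saturday, so Fridays fall on 7, 14, 21, 28; the last is April 28.
April 19, 2017 lies within the daylight-saving period (8 October 2016 – 28 April 2017), so Ethur Prefecture is on daylight time, UTC−09:00.
11:00 Ethur Prefecture + 9h = 20:00 UTC.
1 April 2017 is a Saturday, so Mondays fall on 3, 10, 17, 24; the last is April 24.
1 September 2017 is a Friday, so the first Friday is September 1 and the third is September 15.
At the standard offset (UTC−11:00), 20:00 UTC − 11h = 09:00 Taresk Prefecture standard time.
Daylight saving runs 24 April – 15 September; the standard-time date in Taresk Prefecture, April 19, 2017, is outside that window, so Taresk Prefecture is on standard time at UTC−11:00.
20:00 UTC − 11h = 09:00 Taresk Prefecture.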